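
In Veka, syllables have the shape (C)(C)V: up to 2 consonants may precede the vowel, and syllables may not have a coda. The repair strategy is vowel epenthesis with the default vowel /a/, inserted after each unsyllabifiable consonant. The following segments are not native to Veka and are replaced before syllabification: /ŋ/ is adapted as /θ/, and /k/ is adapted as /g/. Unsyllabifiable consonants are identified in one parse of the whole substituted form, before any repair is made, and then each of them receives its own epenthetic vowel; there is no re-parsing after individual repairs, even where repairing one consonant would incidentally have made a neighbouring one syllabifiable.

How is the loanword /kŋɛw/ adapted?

gθɛwa

Substitution: /k/ → /g/, /ŋ/ → /θ/, giving /gθɛw/.
Under (C)(C)V, the unsyllabifiable consonants are /w/ (no codas are permitted; onsets may contain at most 2 consonants).
Inserting the epenthetic vowel yields /w/ → /wa/.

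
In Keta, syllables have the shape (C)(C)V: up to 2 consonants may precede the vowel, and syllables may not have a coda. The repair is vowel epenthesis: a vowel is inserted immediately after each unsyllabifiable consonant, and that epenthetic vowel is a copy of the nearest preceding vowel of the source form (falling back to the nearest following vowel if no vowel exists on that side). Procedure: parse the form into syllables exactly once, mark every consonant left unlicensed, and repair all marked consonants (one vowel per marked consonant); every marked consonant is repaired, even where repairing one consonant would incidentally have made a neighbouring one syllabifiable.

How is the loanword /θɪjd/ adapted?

θɪjɪdɪ

The consonants /j/, /d/ cannot be parsed into a legal (C)(C)V syllable (no codas are permitted; onsets may contain at most 2 consonants).
Epenthesis after each stranded consonant: /j/ → /jɪ/, /d/ → /dɪ/.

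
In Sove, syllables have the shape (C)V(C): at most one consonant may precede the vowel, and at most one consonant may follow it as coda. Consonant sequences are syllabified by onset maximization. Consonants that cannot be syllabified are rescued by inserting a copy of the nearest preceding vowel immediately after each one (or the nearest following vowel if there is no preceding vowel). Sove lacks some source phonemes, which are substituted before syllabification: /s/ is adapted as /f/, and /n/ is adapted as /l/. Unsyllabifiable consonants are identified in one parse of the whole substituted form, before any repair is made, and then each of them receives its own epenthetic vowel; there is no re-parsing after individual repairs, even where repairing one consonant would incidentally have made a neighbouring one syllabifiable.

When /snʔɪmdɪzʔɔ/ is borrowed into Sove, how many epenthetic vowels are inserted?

After substitution the input is /flʔɪmdɪzʔɔ/.
The unsyllabifiable consonants are /f/, /l/; each receives one epenthetic vowel.

2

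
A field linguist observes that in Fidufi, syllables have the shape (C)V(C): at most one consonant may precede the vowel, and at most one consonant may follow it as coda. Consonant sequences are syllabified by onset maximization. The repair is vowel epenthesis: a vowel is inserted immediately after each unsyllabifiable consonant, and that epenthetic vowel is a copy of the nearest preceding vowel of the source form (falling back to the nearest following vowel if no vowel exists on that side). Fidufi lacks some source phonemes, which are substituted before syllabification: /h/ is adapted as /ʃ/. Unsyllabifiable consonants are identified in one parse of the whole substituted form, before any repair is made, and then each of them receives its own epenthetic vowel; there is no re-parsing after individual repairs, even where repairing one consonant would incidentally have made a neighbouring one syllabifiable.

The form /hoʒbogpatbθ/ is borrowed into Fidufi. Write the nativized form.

ʃoʒbogpatbaθa

Substitution: /h/ → /ʃ/, giving /ʃoʒbogpatbθ/.
The consonants /b/, /θ/ cannot be parsed into a legal (C)V(C) syllable (at most one coda consonant is licensed; onsets are limited to one consonant).
Each unlicensed consonant becomes the onset of a new syllable: /b/ → /ba/, /θ/ → /θa/.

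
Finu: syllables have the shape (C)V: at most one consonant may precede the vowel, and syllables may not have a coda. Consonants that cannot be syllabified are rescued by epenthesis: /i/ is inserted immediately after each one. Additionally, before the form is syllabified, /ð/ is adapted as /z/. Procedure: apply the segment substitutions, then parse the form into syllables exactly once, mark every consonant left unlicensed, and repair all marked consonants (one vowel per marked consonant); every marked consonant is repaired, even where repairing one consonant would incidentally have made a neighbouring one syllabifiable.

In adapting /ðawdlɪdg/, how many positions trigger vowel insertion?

After substitution the input is /zawdlɪdg/.
The unsyllabifiable consonants are /w/, /d/, /d/, /g/; each receives one epenthetic vowel.

4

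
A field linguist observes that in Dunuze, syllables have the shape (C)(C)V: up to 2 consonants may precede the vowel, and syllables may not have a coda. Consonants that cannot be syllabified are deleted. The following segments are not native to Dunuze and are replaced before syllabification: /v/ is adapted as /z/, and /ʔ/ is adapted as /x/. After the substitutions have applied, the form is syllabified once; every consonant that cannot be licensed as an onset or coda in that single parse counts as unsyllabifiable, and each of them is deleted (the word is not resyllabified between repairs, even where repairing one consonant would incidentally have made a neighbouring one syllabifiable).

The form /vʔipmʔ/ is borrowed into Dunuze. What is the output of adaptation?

Substitution: /v/ → /z/, /ʔ/ → /x/, giving /zxipmx/.
Under (C)(C)V, the unsyllabifiable consonants are /p/, /m/, /x/ (no codas are permitted; onsets may contain at most 2 consonants).
Deleting the stranded consonants removes /p/, /m/, /x/.

zxi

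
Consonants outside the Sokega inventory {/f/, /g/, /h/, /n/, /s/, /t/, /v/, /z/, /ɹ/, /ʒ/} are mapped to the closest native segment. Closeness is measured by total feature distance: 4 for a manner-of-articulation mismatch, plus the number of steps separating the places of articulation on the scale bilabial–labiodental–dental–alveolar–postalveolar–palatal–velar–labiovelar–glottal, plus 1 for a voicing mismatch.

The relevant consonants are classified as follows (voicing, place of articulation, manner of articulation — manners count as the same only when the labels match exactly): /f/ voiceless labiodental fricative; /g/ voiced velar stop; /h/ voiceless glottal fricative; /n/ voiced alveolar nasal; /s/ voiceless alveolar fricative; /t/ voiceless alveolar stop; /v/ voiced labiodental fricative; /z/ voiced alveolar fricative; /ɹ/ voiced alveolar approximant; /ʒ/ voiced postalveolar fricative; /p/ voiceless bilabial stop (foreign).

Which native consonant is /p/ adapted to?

/t/ is closest: same manner (stop), place distance 3 (bilabial→alveolar), same voicing; total 3. Next closest is /f/ at distance 5.

t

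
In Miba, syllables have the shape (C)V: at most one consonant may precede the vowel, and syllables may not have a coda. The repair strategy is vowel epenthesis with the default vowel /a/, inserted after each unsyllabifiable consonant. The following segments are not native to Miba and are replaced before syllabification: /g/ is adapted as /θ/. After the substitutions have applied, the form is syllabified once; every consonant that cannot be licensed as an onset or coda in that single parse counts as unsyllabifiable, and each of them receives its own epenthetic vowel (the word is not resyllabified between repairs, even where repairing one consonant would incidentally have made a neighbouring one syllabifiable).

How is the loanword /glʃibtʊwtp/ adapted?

θalaʃibatʊwatapa

Substitution: /g/ → /θ/, giving /θlʃibtʊwtp/.
Under (C)V, the unsyllabifiable consonants are /θ/, /l/, /b/, /w/, /t/, /p/ (no codas are permitted; onsets are limited to one consonant).
Each unlicensed consonant becomes the onset of a new syllable: /θ/ → /θa/, /l/ → /la/, /b/ → /ba/, /w/ → /wa/, /t/ → /ta/, /p/ → /pa/.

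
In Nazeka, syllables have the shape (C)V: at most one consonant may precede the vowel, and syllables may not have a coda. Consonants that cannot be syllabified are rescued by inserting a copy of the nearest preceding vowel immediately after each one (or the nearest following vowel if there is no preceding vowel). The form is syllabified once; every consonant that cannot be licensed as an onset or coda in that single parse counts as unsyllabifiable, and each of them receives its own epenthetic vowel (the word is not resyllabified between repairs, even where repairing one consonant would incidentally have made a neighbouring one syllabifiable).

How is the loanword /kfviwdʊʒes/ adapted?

kifiviwidʊʒese

The consonants /k/, /f/, /w/, /s/ cannot be parsed into a legal (C)V syllable (no codas are permitted; onsets are limited to one consonant).
Epenthesis after each stranded consonant: /k/ → /ki/, /f/ → /fi/, /w/ → /wi/, /s/ → /se/.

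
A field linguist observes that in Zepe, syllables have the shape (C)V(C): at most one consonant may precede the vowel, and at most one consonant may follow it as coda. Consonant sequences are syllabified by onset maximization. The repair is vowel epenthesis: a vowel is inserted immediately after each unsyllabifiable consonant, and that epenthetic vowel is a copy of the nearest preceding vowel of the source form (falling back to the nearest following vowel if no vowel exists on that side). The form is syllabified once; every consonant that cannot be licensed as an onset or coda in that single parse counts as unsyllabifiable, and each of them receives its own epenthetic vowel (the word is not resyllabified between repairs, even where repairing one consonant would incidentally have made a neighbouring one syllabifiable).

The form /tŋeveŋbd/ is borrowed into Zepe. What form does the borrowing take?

Syllabifying with onset maximization leaves /t/, /b/, /d/ stranded (at most one coda consonant is licensed; onsets are limited to one consonant).
Inserting the epenthetic vowel yields /t/ → /te/, /b/ → /be/, /d/ → /de/.

teŋeveŋbede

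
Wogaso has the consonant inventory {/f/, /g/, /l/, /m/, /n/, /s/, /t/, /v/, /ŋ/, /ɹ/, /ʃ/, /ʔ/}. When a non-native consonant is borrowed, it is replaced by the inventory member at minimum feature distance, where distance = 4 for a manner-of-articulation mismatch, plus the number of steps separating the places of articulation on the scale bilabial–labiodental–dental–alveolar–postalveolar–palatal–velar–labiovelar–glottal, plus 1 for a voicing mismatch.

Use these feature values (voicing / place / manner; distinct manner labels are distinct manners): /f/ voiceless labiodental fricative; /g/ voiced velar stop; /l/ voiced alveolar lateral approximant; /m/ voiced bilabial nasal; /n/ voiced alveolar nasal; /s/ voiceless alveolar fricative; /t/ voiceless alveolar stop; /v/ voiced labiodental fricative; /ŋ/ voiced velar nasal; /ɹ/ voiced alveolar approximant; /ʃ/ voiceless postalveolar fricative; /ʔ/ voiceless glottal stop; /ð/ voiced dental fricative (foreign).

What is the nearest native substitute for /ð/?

v

/v/ is closest: same manner (fricative), place distance 1 (dental→labiodental), same voicing; total 1. Next closest is /f/ at distance 2.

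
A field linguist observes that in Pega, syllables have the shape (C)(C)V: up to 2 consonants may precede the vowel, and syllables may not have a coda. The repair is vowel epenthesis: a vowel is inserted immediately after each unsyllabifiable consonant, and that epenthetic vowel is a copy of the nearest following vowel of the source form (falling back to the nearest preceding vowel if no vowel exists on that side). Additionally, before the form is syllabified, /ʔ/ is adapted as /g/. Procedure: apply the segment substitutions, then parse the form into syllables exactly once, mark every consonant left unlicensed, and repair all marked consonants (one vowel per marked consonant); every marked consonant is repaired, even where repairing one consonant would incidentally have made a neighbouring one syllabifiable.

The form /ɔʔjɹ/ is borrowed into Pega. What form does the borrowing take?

ɔgɔjɔɹɔ

Substitution: /ʔ/ → /g/, giving /ɔgjɹ/.
Under (C)(C)V, the unsyllabifiable consonants are /g/, /j/, /ɹ/ (no codas are permitted; onsets may contain at most 2 consonants).
Inserting the epenthetic vowel yields /g/ → /gɔ/, /j/ → /jɔ/, /ɹ/ → /ɹɔ/.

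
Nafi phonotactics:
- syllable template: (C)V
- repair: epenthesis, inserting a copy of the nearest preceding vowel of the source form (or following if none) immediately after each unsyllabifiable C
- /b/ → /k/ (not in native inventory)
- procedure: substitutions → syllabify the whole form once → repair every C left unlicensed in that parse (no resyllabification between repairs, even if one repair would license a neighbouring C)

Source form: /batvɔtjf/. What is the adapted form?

Substitution: /b/ → /k/, giving /katvɔtjf/.
Under (C)V, the unsyllabifiable consonants are /t/, /t/, /j/, /f/ (no codas are permitted; onsets are limited to one consonant).
Each unlicensed consonant becomes the onset of a new syllable: /t/ → /ta/, /t/ → /tɔ/, /j/ → /jɔ/, /f/ → /fɔ/.

katavɔtɔjɔfɔ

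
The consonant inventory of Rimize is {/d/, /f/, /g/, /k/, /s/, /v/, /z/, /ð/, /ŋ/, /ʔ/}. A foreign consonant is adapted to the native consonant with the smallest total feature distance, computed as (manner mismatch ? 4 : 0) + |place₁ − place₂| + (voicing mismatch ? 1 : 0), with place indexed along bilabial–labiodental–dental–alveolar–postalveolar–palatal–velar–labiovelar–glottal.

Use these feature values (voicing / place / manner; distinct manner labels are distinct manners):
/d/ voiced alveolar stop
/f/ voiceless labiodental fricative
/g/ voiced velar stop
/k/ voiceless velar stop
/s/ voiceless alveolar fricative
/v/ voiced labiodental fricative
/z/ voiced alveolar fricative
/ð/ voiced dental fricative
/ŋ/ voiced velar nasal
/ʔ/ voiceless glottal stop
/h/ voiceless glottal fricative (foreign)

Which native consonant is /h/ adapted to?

/ʔ/ is closest: manner differs (fricative→stop, +4), place distance 0 (glottal→glottal), same voicing; total 4. Next closest is /s/ at distance 5.

ʔ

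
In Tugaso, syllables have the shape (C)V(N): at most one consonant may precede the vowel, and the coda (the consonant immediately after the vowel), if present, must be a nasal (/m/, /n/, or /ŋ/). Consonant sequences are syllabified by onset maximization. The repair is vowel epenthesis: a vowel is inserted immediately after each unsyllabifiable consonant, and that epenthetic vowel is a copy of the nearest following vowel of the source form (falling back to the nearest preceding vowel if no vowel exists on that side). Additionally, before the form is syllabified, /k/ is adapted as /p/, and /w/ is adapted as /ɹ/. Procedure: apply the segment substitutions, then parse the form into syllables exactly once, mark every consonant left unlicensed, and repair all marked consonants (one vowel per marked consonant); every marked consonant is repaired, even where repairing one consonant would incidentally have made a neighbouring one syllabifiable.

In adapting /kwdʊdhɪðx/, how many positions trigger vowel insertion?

5

After substitution the input is /pɹdʊdhɪðx/.
The unsyllabifiable consonants are /p/, /ɹ/, /d/, /ð/, /x/; each receives one epenthetic vowel.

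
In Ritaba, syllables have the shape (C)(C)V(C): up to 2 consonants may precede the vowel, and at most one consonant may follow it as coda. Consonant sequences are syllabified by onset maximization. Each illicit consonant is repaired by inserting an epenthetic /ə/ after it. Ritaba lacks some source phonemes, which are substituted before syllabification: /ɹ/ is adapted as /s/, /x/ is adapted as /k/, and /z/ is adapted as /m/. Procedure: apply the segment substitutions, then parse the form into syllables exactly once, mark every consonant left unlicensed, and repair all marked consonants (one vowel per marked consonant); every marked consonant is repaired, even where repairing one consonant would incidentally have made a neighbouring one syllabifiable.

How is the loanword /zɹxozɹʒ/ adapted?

Substitution: /z/ → /m/, /ɹ/ → /s/, /x/ → /k/, giving /mskomsʒ/.
Under (C)(C)V(C), the unsyllabifiable consonants are /m/, /s/, /ʒ/ (at most one coda consonant is licensed; onsets may contain at most 2 consonants).
Epenthesis after each stranded consonant: /m/ → /mə/, /s/ → /sə/, /ʒ/ → /ʒə/.

məskomsəʒə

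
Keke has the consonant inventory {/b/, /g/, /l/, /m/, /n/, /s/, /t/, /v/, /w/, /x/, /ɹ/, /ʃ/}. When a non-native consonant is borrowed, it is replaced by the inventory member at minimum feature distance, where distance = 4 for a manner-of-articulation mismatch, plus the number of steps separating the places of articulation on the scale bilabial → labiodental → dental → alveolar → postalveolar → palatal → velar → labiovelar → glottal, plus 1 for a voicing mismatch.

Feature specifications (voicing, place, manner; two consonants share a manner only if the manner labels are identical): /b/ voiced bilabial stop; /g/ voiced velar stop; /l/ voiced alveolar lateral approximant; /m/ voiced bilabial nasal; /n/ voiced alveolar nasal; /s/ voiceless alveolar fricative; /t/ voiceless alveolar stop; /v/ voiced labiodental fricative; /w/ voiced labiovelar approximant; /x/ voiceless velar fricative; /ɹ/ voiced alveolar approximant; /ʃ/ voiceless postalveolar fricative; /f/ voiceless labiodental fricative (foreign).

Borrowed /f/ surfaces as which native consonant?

/v/ is closest: same manner (fricative), place distance 0 (labiodental→labiodental), voicing differs (+1); total 1. Next closest is /s/ at distance 2.

v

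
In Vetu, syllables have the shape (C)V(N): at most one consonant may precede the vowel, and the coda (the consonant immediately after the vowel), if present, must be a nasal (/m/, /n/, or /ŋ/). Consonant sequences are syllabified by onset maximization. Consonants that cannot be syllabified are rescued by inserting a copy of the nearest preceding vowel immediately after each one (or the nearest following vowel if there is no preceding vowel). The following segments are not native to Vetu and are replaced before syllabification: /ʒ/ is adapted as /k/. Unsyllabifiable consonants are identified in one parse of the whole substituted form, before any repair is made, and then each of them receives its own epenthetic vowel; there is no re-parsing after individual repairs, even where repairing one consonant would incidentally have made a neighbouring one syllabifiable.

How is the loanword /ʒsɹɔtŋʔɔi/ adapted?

kɔsɔɹɔtɔŋɔʔɔi

Substitution: /ʒ/ → /k/, giving /ksɹɔtŋʔɔi/.
Under (C)V(N), the unsyllabifiable consonants are /k/, /s/, /t/, /ŋ/ (only a nasal (/m/, /n/, or /ŋ/) is licensed in coda position; onsets are limited to one consonant).
Epenthesis after each stranded consonant: /k/ → /kɔ/, /s/ → /sɔ/, /t/ → /tɔ/, /ŋ/ → /ŋɔ/.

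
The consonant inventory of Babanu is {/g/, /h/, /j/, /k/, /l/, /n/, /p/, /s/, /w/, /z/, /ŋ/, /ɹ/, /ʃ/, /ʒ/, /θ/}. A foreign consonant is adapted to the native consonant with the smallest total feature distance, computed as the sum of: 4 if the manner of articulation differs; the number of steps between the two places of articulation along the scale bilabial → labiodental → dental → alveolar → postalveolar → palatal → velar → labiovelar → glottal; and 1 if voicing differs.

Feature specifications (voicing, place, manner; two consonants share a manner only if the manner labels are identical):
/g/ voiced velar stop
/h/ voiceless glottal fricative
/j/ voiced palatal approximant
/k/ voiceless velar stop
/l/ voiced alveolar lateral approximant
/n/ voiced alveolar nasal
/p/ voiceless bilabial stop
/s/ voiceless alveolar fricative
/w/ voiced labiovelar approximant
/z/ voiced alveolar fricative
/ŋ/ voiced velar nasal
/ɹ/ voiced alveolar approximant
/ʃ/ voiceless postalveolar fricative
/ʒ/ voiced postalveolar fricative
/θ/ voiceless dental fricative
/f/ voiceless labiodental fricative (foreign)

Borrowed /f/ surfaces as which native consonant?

/θ/ is closest: same manner (fricative), place distance 1 (labiodental→dental), same voicing; total 1. Next closest is /s/ at distance 2.

θ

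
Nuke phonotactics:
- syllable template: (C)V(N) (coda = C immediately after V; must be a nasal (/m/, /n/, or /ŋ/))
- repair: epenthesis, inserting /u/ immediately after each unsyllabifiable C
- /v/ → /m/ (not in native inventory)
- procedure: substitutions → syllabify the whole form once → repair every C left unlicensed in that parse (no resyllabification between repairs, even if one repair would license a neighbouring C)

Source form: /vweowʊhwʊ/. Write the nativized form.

Substitution: /v/ → /m/, giving /mweowʊhwʊ/.
Under (C)V(N), the unsyllabifiable consonants are /m/, /h/ (only a nasal (/m/, /n/, or /ŋ/) is licensed in coda position; onsets are limited to one consonant).
Each unlicensed consonant becomes the onset of a new syllable: /m/ → /mu/, /h/ → /hu/.

muweowʊhuwʊ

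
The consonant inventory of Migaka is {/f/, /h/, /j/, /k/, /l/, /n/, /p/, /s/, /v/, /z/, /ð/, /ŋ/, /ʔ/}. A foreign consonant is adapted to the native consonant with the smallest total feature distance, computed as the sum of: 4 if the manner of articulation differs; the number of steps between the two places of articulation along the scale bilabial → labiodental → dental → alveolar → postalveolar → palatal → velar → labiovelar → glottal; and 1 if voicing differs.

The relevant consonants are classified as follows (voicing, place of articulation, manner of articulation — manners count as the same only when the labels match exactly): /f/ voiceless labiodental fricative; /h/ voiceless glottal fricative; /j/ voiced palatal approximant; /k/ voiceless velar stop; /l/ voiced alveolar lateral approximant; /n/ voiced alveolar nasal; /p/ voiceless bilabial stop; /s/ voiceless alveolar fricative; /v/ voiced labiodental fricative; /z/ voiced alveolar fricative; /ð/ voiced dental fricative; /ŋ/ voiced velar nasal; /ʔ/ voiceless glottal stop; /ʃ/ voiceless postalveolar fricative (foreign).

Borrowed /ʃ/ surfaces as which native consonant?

/s/ is closest: same manner (fricative), place distance 1 (postalveolar→alveolar), same voicing; total 1. Next closest is /z/ at distance 2.

s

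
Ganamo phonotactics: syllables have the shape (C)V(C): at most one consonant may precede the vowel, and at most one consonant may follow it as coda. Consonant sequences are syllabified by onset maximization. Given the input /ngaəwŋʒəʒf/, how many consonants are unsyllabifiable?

3

Under (C)V(C), the unsyllabifiable consonants are /n/, /ŋ/, /f/ (at most one coda consonant is licensed; onsets are limited to one consonant).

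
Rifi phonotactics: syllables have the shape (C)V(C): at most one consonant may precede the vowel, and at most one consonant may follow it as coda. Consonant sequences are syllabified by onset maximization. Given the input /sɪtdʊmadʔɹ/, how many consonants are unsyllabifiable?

2

The consonants /ʔ/, /ɹ/ cannot be parsed into a legal (C)V(C) syllable (at most one coda consonant is licensed; onsets are limited to one consonant).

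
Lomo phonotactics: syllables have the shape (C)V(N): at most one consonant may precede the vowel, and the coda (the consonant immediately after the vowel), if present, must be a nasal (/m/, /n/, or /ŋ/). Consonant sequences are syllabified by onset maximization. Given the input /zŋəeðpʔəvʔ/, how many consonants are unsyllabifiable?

Syllabifying with onset maximization leaves /z/, /ð/, /p/, /v/, /ʔ/ stranded (only a nasal (/m/, /n/, or /ŋ/) is licensed in coda position; onsets are limited to one consonant).

5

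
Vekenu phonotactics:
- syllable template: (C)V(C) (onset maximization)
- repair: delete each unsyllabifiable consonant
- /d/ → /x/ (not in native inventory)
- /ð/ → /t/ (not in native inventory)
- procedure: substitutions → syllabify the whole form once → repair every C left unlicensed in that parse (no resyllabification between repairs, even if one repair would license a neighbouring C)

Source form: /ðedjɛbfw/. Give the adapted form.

texjɛb

Substitution: /ð/ → /t/, /d/ → /x/, giving /texjɛbfw/.
Under (C)V(C), the unsyllabifiable consonants are /f/, /w/ (at most one coda consonant is licensed; onsets are limited to one consonant).
Deletion applies to /f/, /w/.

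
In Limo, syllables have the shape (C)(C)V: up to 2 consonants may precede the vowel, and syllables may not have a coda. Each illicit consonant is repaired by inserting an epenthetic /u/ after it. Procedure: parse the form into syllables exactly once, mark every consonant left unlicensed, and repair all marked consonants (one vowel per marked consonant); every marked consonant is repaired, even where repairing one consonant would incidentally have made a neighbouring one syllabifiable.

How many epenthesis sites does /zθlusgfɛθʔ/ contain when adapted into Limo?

4

The unsyllabifiable consonants are /z/, /s/, /θ/, /ʔ/; each receives one epenthetic vowel.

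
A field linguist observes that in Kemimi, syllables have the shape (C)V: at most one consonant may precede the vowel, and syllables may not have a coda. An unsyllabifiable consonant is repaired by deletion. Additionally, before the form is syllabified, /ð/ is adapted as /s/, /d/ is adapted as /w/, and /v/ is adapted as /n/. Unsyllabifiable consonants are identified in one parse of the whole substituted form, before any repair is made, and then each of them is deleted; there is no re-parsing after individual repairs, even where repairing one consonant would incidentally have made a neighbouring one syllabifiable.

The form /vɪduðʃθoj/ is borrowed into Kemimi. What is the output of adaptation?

Substitution: /v/ → /n/, /d/ → /w/, /ð/ → /s/, giving /nɪwusʃθoj/.
Under (C)V, the unsyllabifiable consonants are /s/, /ʃ/, /j/ (no codas are permitted; onsets are limited to one consonant).
Deletion applies to /s/, /ʃ/, /j/.

nɪwuθo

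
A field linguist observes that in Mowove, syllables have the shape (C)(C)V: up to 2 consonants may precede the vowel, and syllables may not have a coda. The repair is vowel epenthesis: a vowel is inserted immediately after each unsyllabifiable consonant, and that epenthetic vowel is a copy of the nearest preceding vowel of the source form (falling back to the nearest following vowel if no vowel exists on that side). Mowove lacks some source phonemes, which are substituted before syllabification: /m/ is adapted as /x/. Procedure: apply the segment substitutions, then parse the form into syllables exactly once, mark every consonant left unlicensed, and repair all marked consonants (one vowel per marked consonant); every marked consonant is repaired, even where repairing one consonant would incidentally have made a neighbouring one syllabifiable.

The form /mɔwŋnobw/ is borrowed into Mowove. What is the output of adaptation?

xɔwɔŋnobowo

Substitution: /m/ → /x/, giving /xɔwŋnobw/.
Under (C)(C)V, the unsyllabifiable consonants are /w/, /b/, /w/ (no codas are permitted; onsets may contain at most 2 consonants).
Epenthesis after each stranded consonant: /w/ → /wɔ/, /b/ → /bo/, /w/ → /wo/.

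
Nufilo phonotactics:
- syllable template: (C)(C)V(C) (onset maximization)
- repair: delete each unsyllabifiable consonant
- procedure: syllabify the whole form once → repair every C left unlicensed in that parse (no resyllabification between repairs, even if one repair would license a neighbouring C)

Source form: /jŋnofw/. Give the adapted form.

ŋnof

Under (C)(C)V(C), the unsyllabifiable consonants are /j/, /w/ (at most one coda consonant is licensed; onsets may contain at most 2 consonants).
Each unlicensed consonant is deleted: /j/, /w/.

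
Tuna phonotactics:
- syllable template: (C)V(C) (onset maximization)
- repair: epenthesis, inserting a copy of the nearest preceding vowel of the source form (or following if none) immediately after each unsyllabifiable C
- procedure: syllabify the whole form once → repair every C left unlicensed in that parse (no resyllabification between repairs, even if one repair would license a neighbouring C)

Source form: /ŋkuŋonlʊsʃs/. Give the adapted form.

ŋukuŋonlʊsʃʊsʊ

Under (C)V(C), the unsyllabifiable consonants are /ŋ/, /ʃ/, /s/ (at most one coda consonant is licensed; onsets are limited to one consonant).
Epenthesis after each stranded consonant: /ŋ/ → /ŋu/, /ʃ/ → /ʃʊ/, /s/ → /sʊ/.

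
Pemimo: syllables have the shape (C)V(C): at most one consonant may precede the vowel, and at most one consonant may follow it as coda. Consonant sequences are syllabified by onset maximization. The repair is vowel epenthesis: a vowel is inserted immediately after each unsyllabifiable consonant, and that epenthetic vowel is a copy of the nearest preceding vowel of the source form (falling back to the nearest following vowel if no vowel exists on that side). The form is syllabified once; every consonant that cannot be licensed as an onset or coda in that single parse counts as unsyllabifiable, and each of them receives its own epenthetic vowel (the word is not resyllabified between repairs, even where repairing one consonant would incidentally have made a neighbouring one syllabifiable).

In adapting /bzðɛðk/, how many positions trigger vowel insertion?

3

The unsyllabifiable consonants are /b/, /z/, /k/; each receives one epenthetic vowel.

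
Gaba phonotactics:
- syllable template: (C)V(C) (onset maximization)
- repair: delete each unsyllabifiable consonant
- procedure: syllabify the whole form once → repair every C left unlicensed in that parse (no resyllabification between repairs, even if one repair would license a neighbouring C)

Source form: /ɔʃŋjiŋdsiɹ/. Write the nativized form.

ɔʃjiŋsiɹ

The consonants /ŋ/, /d/ cannot be parsed into a legal (C)V(C) syllable (at most one coda consonant is licensed; onsets are limited to one consonant).
Deleting the stranded consonants removes /ŋ/, /d/.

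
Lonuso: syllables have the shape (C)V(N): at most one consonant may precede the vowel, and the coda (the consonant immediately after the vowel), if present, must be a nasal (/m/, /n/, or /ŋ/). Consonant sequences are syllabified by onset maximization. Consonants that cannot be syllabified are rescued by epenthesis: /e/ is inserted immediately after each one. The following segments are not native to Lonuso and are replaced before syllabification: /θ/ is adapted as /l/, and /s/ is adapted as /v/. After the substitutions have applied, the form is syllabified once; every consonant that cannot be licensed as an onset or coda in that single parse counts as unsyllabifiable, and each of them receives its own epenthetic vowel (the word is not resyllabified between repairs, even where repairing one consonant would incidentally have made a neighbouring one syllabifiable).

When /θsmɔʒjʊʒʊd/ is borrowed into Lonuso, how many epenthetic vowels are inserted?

4

After substitution the input is /lvmɔʒjʊʒʊd/.
The unsyllabifiable consonants are /l/, /v/, /ʒ/, /d/; each receives one epenthetic vowel.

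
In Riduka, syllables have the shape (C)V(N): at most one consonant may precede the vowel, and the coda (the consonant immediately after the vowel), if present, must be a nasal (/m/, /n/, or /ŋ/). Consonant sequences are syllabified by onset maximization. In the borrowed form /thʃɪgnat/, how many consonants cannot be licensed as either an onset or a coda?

4

Syllabifying with onset maximization leaves /t/, /h/, /g/, /t/ stranded (only a nasal (/m/, /n/, or /ŋ/) is licensed in coda position; onsets are limited to one consonant).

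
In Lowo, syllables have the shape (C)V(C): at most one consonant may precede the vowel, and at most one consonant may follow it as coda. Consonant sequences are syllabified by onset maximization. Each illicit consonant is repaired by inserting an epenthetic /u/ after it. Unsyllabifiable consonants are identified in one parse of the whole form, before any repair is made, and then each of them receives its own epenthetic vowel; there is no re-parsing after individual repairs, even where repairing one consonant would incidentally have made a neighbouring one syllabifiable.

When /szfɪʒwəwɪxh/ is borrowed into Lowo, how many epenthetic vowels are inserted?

3

The unsyllabifiable consonants are /s/, /z/, /h/; each receives one epenthetic vowel.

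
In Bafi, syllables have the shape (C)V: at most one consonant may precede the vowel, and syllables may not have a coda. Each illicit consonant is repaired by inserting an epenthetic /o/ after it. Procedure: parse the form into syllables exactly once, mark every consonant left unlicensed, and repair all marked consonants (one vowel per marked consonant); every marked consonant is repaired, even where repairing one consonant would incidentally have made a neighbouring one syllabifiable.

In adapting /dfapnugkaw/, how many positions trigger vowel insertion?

The unsyllabifiable consonants are /d/, /p/, /g/, /w/; each receives one epenthetic vowel.

4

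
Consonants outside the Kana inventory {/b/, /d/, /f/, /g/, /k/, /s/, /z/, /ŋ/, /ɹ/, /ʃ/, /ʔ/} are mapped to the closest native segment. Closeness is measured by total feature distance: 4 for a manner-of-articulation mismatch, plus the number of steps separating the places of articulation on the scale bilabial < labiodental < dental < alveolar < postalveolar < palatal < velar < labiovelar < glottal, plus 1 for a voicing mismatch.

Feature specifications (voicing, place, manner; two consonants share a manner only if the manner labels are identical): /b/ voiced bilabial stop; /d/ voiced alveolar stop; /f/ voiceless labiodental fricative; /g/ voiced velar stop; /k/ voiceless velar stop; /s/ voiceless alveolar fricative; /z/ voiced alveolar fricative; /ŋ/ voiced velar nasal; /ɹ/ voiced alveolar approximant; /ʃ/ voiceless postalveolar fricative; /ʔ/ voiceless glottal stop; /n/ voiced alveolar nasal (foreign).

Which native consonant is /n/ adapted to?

ŋ

/ŋ/ is closest: same manner (nasal), place distance 3 (alveolar→velar), same voicing; total 3. Next closest is /d/ at distance 4.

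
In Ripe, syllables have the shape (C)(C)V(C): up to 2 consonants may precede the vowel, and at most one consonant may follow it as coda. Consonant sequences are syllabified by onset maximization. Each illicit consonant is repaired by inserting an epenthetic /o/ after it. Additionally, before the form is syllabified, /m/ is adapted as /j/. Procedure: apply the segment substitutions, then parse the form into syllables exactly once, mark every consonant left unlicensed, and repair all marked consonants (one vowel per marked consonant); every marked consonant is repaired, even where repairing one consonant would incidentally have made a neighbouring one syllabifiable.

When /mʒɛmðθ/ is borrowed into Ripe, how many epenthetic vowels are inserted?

2

After substitution the input is /jʒɛjðθ/.
The unsyllabifiable consonants are /ð/, /θ/; each receives one epenthetic vowel.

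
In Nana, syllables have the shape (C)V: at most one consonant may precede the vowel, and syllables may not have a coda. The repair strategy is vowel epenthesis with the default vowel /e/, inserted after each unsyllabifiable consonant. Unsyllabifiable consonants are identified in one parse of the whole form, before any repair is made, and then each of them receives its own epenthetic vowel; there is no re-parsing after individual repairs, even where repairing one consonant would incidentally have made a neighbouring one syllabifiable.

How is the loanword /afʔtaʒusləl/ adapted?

afeʔetaʒuseləle

Syllabifying with onset maximization leaves /f/, /ʔ/, /s/, /l/ stranded (no codas are permitted; onsets are limited to one consonant).
Epenthesis after each stranded consonant: /f/ → /fe/, /ʔ/ → /ʔe/, /s/ → /se/, /l/ → /le/.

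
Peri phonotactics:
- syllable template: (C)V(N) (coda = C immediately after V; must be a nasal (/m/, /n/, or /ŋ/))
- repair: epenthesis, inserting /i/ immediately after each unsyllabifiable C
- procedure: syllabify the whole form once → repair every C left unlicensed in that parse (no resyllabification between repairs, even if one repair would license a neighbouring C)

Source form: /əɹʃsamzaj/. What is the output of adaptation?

The consonants /ɹ/, /ʃ/, /j/ cannot be parsed into a legal (C)V(N) syllable (only a nasal (/m/, /n/, or /ŋ/) is licensed in coda position; onsets are limited to one consonant).
Inserting the epenthetic vowel yields /ɹ/ → /ɹi/, /ʃ/ → /ʃi/, /j/ → /ji/.

əɹiʃisamzaji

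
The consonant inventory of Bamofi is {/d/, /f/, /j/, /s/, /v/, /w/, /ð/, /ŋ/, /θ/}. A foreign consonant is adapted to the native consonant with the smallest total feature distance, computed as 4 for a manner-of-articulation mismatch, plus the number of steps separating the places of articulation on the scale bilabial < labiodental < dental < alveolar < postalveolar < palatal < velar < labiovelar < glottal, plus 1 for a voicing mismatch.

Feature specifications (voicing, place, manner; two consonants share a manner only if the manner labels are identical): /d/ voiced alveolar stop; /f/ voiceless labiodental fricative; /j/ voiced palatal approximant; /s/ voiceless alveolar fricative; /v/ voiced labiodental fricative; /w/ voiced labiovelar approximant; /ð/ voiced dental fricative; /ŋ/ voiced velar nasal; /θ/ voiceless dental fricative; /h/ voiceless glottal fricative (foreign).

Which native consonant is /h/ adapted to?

/s/ is closest: same manner (fricative), place distance 5 (glottal→alveolar), same voicing; total 5. Next closest is /w/ at distance 6.

s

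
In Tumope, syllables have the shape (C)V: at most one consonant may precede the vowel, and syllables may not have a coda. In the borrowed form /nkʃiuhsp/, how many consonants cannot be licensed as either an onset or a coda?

Syllabifying with onset maximization leaves /n/, /k/, /h/, /s/, /p/ stranded (no codas are permitted; onsets are limited to one consonant).

5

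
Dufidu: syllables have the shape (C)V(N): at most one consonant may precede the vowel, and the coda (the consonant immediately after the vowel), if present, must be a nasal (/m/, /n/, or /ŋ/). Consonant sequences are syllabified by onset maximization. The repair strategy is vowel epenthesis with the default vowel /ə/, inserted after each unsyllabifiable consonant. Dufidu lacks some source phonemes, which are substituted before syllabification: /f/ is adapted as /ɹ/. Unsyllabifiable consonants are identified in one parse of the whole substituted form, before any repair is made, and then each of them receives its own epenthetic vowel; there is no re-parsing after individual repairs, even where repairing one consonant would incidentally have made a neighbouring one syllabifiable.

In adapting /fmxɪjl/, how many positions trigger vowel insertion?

4

After substitution the input is /ɹmxɪjl/.
The unsyllabifiable consonants are /ɹ/, /m/, /j/, /l/; each receives one epenthetic vowel.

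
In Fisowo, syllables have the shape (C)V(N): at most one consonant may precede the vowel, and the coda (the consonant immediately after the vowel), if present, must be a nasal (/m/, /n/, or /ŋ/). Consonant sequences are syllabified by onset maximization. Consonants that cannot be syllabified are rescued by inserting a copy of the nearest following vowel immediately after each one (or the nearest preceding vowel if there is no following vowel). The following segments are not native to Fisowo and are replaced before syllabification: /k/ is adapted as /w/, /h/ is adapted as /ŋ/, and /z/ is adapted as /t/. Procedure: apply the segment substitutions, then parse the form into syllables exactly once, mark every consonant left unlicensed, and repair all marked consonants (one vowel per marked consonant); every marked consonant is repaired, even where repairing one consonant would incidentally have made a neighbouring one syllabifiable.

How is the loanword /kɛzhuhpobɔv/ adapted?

Substitution: /k/ → /w/, /z/ → /t/, /h/ → /ŋ/, giving /wɛtŋuŋpobɔv/.
Under (C)V(N), the unsyllabifiable consonants are /t/, /v/ (only a nasal (/m/, /n/, or /ŋ/) is licensed in coda position; onsets are limited to one consonant).
Inserting the epenthetic vowel yields /t/ → /tu/, /v/ → /vɔ/.

wɛtuŋuŋpobɔvɔ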